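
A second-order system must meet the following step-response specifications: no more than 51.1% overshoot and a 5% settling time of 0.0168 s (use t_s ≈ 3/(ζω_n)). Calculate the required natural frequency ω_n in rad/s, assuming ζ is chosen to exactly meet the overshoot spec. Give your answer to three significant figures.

From %OS = 100·exp(−πζ/√(1−ζ²)), invert to get ζ = −ln(OS)/√(π² + ln²(OS)) with OS = 0.511.
−ln 0.511 = 0.6714, so ζ = 0.6714/√(π² + 0.4508) = 0.209.
From t_s ≈ 3/(ζω_n): ω_n = 3/(ζ·t_s) = 3/(0.209·0.0168) = 854 rad/s.

ω_n ≈ 854 rad/s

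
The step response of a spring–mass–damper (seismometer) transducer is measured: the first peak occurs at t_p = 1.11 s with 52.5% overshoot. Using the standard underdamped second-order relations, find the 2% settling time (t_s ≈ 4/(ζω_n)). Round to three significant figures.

The overshoot fixes ζ = −ln(OS)/√(π²+ln²(OS)) = 0.201.
From t_p = π/ω_d, ω_d = π/1.11 = 2.83 rad/s, so ω_n = ω_d/√(1−ζ²) = 2.89 rad/s.
t_s ≈ 4/(ζω_n) = 4/(0.201·2.89) = 6.89 s.

t_s ≈ 6.89 s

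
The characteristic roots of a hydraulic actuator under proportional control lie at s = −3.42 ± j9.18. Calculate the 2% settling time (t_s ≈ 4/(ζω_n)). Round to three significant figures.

t_s ≈ 1.17 s

For poles at −σ ± jω_d, ζω_n = σ = 3.42, so t_s ≈ 4/σ = 1.17 s.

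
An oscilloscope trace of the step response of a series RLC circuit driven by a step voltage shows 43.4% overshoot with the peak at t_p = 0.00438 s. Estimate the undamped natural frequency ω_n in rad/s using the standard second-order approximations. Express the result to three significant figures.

ω_n ≈ 742 rad/s

From the overshoot, ζ = −ln(OS)/√(π²+ln²(OS)) = 0.257.
t_p = π/ω_d ⇒ ω_d = 717 rad/s; then ω_n = ω_d/√(1−ζ²) = 742 rad/s.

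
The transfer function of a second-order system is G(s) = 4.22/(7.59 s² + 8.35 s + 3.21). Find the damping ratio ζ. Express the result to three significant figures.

Dividing through by 7.59: denominator becomes s² + 1.100 s + 0.4229.
So ω_n = √0.4229 = 0.650 rad/s and ζ = 1.100/(2·0.650) = 0.846.

ζ ≈ 0.846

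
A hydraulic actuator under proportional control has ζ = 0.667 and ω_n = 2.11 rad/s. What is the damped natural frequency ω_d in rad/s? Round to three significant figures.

ω_d = ω_n√(1−ζ²) = 2.11·√0.555 = 1.57 rad/s.

ω_d ≈ 1.57 rad/s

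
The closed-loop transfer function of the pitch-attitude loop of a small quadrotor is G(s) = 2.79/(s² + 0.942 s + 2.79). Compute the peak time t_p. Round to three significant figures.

ω_n = √2.79 = 1.67 rad/s; ζ = 0.942/(2·1.67) = 0.282.
The damped frequency ω_d = ω_n√(1−ζ²) = 1.60 rad/s. Then t_p = π/ω_d = 1.96 s.

t_p ≈ 1.96 s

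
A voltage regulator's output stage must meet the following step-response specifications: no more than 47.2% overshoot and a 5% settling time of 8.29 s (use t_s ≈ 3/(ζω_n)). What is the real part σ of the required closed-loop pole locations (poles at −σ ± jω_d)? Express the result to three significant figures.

σ ≈ 0.362

The settling-time spec alone fixes σ = ζω_n = 3/t_s = 3/8.29 = 0.362.
(Overshoot then fixes ζ = 0.232 and hence ω_d = σ·√(1−ζ²)/ζ = 1.51 rad/s.)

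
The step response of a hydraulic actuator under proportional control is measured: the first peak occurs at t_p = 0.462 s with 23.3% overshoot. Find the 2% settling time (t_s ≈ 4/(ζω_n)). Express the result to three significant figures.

t_s ≈ 1.27 s

From the overshoot, ζ = −ln(OS)/√(π²+ln²(OS)) = 0.421.
t_p = π/ω_d ⇒ ω_d = 6.80 rad/s; then ω_n = ω_d/√(1−ζ²) = 7.50 rad/s.
t_s ≈ 4/(ζω_n) = 4/(0.421·7.50) = 1.27 s.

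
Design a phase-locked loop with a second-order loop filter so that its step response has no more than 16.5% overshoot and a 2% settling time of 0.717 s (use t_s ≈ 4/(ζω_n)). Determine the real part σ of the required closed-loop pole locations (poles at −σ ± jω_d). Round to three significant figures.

σ ≈ 5.58

The settling-time spec alone fixes σ = ζω_n = 4/t_s = 4/0.717 = 5.58.
(Overshoot then fixes ζ = 0.498 and hence ω_d = σ·√(1−ζ²)/ζ = 9.73 rad/s.)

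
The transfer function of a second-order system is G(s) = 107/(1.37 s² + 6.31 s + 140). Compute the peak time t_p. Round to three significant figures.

t_p ≈ 0.319 s

Dividing through by 1.37: denominator becomes s² + 4.606 s + 102.2.
So ω_n = √102.2 = 10.1 rad/s and ζ = 4.606/(2·10.1) = 0.228.
The damped frequency ω_d = ω_n√(1−ζ²) = 9.84 rad/s. t_p = π/ω_d = 0.319 s.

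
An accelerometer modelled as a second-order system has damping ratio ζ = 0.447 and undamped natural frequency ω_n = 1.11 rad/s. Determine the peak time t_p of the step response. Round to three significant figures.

t_p ≈ 3.16 s

The damped frequency is ω_d = ω_n√(1−ζ²) = 1.11·√(1−0.200) = 0.993 rad/s.
Peak time t_p = π/ω_d = π/0.993 = 3.16 s.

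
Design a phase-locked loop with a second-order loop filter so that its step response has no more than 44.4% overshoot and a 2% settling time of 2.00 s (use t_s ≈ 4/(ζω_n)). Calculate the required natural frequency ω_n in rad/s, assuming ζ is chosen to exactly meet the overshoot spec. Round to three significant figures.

ω_n ≈ 7.99 rad/s

From %OS = 100·exp(−πζ/√(1−ζ²)), invert to get ζ = −ln(OS)/√(π² + ln²(OS)) with OS = 0.444.
−ln 0.444 = 0.8119, so ζ = 0.8119/√(π² + 0.6592) = 0.250.
From t_s ≈ 4/(ζω_n): ω_n = 4/(ζ·t_s) = 4/(0.250·2.00) = 7.99 rad/s.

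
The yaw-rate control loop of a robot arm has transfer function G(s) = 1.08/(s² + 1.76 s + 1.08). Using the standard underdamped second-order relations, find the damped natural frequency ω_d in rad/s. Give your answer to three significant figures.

ω_n = √1.08 = 1.04 rad/s; ζ = 1.76/(2·1.04) = 0.847.
The damped frequency ω_d = ω_n√(1−ζ²) = 0.553 rad/s.

ω_d ≈ 0.553 rad/s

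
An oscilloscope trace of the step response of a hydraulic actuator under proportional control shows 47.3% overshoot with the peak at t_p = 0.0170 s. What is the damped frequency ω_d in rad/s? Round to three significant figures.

t_p = π/ω_d, so ω_d = π/0.0170 = 185 rad/s.

ω_d ≈ 185 rad/s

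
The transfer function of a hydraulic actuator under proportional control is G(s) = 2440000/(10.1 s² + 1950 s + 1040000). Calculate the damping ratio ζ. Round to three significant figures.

ζ ≈ 0.301

Dividing through by 10.1: denominator becomes s² + 193.1 s + 103000.
So ω_n = √103000 = 321 rad/s and ζ = 193.1/(2·321) = 0.301.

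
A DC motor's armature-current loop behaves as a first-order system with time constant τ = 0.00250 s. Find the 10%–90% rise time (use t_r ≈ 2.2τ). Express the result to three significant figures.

t_r ≈ 0.00550 s

t_r ≈ 2.2τ = 0.00550 s.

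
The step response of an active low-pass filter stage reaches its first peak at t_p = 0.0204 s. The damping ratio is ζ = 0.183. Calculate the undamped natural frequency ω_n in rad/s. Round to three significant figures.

Peak time t_p = π/ω_d, so ω_d = π/t_p = π/0.0204 = 154 rad/s.
ω_n = ω_d/√(1−ζ²) = 154/√0.967 = 157 rad/s.

ω_n ≈ 157 rad/s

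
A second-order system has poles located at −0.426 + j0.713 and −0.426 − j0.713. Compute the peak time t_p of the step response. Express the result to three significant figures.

t_p ≈ 4.41 s

t_p = π/ω_d with ω_d = 0.713 (the imaginary part), so t_p = 4.41 s.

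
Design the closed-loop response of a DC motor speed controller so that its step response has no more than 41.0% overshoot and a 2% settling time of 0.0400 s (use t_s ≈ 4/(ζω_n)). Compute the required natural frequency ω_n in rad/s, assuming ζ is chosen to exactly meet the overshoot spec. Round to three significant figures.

Inverting the overshoot relation: ζ = |ln 0.410|/√(π² + ln²0.410) = 0.273.
Then ω_n = 4/(ζ t_s) = 4/(0.273 × 0.0400) = 366 rad/s.

ω_n ≈ 366 rad/s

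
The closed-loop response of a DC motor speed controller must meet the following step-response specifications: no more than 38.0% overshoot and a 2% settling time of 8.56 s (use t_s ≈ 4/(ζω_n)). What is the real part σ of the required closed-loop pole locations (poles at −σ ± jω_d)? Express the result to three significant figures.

σ ≈ 0.467

The settling-time spec alone fixes σ = ζω_n = 4/t_s = 4/8.56 = 0.467.
(Overshoot then fixes ζ = 0.294 and hence ω_d = σ·√(1−ζ²)/ζ = 1.52 rad/s.)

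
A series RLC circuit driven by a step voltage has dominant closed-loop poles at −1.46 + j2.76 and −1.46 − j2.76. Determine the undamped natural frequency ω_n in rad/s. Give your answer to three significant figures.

ω_n ≈ 3.12 rad/s

With σ = 1.46, ω_d = 2.76: ω_n = √(σ²+ω_d²) = 3.12 rad/s, ζ = σ/ω_n = 0.468.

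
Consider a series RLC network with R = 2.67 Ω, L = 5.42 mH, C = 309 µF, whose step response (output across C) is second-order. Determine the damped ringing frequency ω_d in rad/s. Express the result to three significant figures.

ω_d ≈ 732 rad/s

For a series RLC circuit (capacitor voltage as output), ω_n = 1/√(LC) = 1/√(5.42 mH · 309 µF) = 773 rad/s.
ζ = (R/2)·√(C/L) = (2.67/2)·√(309 µF/5.42 mH) = 0.319.
The damped frequency ω_d = ω_n√(1−ζ²) = 732 rad/s.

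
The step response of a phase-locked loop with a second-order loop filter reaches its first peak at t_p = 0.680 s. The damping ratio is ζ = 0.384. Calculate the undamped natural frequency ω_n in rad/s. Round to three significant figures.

Peak time t_p = π/ω_d, so ω_d = π/t_p = π/0.680 = 4.62 rad/s.
ω_n = ω_d/√(1−ζ²) = 4.62/√0.853 = 5.00 rad/s.

ω_n ≈ 5.00 rad/s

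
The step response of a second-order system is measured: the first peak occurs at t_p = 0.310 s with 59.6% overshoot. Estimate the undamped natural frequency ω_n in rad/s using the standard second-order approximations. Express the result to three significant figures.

ω_n ≈ 10.3 rad/s

From the overshoot, ζ = −ln(OS)/√(π²+ln²(OS)) = 0.163.
t_p = π/ω_d ⇒ ω_d = 10.1 rad/s; then ω_n = ω_d/√(1−ζ²) = 10.3 rad/s.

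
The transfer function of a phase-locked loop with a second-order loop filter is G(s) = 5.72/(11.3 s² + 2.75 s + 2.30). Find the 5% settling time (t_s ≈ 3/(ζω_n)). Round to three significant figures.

Dividing through by 11.3: denominator becomes s² + 0.2434 s + 0.2035.
So ω_n = √0.2035 = 0.451 rad/s and ζ = 0.2434/(2·0.451) = 0.270.
t_s ≈ 3/(ζω_n) = 24.7 s.

t_s ≈ 24.7 s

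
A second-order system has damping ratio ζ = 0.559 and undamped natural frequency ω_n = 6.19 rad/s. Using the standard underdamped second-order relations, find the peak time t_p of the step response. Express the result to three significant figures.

The damped frequency is ω_d = ω_n√(1−ζ²) = 6.19·√(1−0.312) = 5.13 rad/s.
Peak time t_p = π/ω_d = π/5.13 = 0.612 s.

t_p ≈ 0.612 s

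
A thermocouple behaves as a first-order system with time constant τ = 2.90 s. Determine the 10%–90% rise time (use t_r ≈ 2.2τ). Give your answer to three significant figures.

t_r ≈ 6.38 s

t_r ≈ 2.2τ = 6.38 s.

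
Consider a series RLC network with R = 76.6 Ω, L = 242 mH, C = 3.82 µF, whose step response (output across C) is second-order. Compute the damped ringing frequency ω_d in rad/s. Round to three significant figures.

ω_d ≈ 1030 rad/s

For a series RLC circuit (capacitor voltage as output), ω_n = 1/√(LC) = 1/√(242 mH · 3.82 µF) = 1040 rad/s.
ζ = (R/2)·√(C/L) = (76.6/2)·√(3.82 µF/242 mH) = 0.152.
ω_d = ω_n√(1−ζ²) = 1030 rad/s.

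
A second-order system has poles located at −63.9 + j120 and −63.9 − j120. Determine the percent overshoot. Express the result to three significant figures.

|pole| = ω_n = √(63.9² + 120²) = 136 rad/s; ζ = cos θ = σ/ω_n = 0.470.
Overshoot: exp(−π·0.470/√(1−0.470²)) = 0.188, i.e. 18.8%.

%OS ≈ 18.8%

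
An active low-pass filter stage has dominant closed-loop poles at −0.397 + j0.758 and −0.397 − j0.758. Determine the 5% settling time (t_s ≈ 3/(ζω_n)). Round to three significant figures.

t_s ≈ 7.56 s

For poles at −σ ± jω_d, ζω_n = σ = 0.397, so t_s ≈ 3/σ = 7.56 s.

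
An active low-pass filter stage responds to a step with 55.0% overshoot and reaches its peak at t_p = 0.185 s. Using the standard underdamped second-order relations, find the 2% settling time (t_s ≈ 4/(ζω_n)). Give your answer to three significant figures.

From the overshoot, ζ = −ln(OS)/√(π²+ln²(OS)) = 0.187.
From t_p = π/ω_d, ω_d = π/0.185 = 17.0 rad/s, so ω_n = ω_d/√(1−ζ²) = 17.3 rad/s.
t_s ≈ 4/(ζω_n) = 4/(0.187·17.3) = 1.24 s.

t_s ≈ 1.24 s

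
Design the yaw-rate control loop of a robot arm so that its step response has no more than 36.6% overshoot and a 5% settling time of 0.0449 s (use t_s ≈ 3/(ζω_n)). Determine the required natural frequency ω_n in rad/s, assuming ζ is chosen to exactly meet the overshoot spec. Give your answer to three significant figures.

ζ = −ln(OS)/√(π² + (ln OS)²). With OS = 0.366, ln OS = −1.005 and ζ = 1.005/3.298 = 0.305.
From t_s ≈ 3/(ζω_n): ω_n = 3/(ζ·t_s) = 3/(0.305·0.0449) = 219 rad/s.

ω_n ≈ 219 rad/s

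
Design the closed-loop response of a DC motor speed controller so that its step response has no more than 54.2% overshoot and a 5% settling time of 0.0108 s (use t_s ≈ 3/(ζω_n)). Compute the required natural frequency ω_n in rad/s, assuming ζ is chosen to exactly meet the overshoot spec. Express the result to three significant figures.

ω_n ≈ 1450 rad/s

ζ = −ln(OS)/√(π² + (ln OS)²). With OS = 0.542, ln OS = −0.6125 and ζ = 0.6125/3.201 = 0.191.
Then ω_n = 3/(ζ t_s) = 3/(0.191 × 0.0108) = 1450 rad/s.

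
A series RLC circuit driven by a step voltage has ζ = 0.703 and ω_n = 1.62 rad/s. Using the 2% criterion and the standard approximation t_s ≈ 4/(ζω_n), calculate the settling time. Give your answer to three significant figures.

t_s ≈ 3.51 s

t_s ≈ 4/(ζω_n) = 4/(0.703 × 1.62) = 3.51 s.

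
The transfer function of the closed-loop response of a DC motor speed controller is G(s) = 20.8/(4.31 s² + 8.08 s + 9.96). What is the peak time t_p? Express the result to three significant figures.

Dividing through by 4.31: denominator becomes s² + 1.875 s + 2.311.
So ω_n = √2.311 = 1.52 rad/s and ζ = 1.875/(2·1.52) = 0.617.
ω_d = ω_n√(1−ζ²) = 1.20 rad/s. t_p = π/ω_d = 2.63 s.

t_p ≈ 2.63 s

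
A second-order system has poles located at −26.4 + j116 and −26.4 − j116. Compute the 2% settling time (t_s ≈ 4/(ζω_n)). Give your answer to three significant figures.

t_s ≈ 0.152 s

For poles at −σ ± jω_d, ζω_n = σ = 26.4, so t_s ≈ 4/σ = 0.152 s.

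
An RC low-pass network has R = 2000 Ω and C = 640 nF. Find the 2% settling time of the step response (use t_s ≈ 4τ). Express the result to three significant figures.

t_s ≈ 0.00512 s

τ = RC = 2000 × 640 nF = 0.00128 s.
t_s ≈ 4τ = 0.00512 s.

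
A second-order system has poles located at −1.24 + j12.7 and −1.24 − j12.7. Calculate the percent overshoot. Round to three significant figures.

The poles are at −σ ± jω_d with σ = 1.24 and ω_d = 12.7, so ω_n = √(σ²+ω_d²) = 12.8 rad/s and ζ = σ/ω_n = 0.0972.
%OS = 100 e^{−πζ/√(1−ζ²)} with ζ = 0.0972 gives 73.6%.

%OS ≈ 73.6%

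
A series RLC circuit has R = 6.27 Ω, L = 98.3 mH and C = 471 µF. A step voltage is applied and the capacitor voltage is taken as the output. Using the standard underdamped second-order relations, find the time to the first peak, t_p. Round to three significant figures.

t_p ≈ 0.0219 s

For a series RLC circuit (capacitor voltage as output), ω_n = 1/√(LC) = 1/√(98.3 mH · 471 µF) = 147 rad/s.
ζ = (R/2)·√(C/L) = (6.27/2)·√(471 µF/98.3 mH) = 0.217.
ω_d = 147·√(1 − 0.217²) = 143 rad/s. t_p = π/ω_d = 0.0219 s.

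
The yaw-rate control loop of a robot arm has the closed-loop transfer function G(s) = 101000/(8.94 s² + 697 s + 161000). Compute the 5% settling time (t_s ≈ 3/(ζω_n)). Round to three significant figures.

t_s ≈ 0.0770 s

Dividing through by 8.94: denominator becomes s² + 77.96 s + 18010.
So ω_n = √18010 = 134 rad/s and ζ = 77.96/(2·134) = 0.290.
t_s ≈ 3/(ζω_n) = 0.0770 s.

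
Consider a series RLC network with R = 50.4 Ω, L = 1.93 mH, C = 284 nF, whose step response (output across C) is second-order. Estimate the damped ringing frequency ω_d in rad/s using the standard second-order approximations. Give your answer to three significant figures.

For a series RLC circuit (capacitor voltage as output), ω_n = 1/√(LC) = 1/√(1.93 mH · 284 nF) = 42700 rad/s.
ζ = (R/2)·√(C/L) = (50.4/2)·√(284 nF/1.93 mH) = 0.306.
ω_d = 42700·√(1 − 0.306²) = 40700 rad/s.

ω_d ≈ 40700 rad/s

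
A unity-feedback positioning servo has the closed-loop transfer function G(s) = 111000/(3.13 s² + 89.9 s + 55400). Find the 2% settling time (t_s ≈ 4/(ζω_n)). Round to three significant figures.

t_s ≈ 0.279 s

Dividing through by 3.13: denominator becomes s² + 28.72 s + 17700.
So ω_n = √17700 = 133 rad/s and ζ = 28.72/(2·133) = 0.108.
t_s ≈ 4/(ζω_n) = 0.279 s.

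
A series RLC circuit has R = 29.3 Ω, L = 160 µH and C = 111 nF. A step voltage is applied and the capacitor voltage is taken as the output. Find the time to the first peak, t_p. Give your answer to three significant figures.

For a series RLC circuit (capacitor voltage as output), ω_n = 1/√(LC) = 1/√(160 µH · 111 nF) = 237000 rad/s.
ζ = (R/2)·√(C/L) = (29.3/2)·√(111 nF/160 µH) = 0.386.
ω_d = ω_n√(1−ζ²) = 219000 rad/s. t_p = π/ω_d = 0.0000144 s.

t_p ≈ 0.0000144 s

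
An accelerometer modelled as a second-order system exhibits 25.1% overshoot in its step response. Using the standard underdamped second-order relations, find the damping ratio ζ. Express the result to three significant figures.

ζ ≈ 0.403

ζ = −ln(OS)/√(π² + (ln OS)²). With OS = 0.251, ln OS = −1.382 and ζ = 1.382/3.432 = 0.403.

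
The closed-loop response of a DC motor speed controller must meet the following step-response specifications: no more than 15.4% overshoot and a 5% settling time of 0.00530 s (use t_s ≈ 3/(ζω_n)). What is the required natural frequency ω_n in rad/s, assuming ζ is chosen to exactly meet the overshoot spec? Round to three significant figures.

ζ = −ln(OS)/√(π² + (ln OS)²). With OS = 0.154, ln OS = −1.871 and ζ = 1.871/3.656 = 0.512.
Then ω_n = 3/(ζ t_s) = 3/(0.512 × 0.00530) = 1110 rad/s.

ω_n ≈ 1110 rad/s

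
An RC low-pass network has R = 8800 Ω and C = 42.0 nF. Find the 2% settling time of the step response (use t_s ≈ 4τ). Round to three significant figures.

t_s ≈ 0.00148 s

τ = RC = 8800 × 42.0 nF = 0.000370 s.
t_s ≈ 4τ = 0.00148 s.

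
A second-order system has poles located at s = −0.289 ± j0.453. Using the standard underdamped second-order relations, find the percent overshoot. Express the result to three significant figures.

With σ = 0.289, ω_d = 0.453: ω_n = √(σ²+ω_d²) = 0.537 rad/s, ζ = σ/ω_n = 0.538.
%OS = 100 e^{−πζ/√(1−ζ²)} with ζ = 0.538 gives 13.5%.

%OS ≈ 13.5%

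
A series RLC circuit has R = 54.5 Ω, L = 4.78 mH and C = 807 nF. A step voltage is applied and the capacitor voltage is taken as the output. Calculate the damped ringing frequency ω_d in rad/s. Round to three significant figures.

ω_d ≈ 15100 rad/s

For a series RLC circuit (capacitor voltage as output), ω_n = 1/√(LC) = 1/√(4.78 mH · 807 nF) = 16100 rad/s.
ζ = (R/2)·√(C/L) = (54.5/2)·√(807 nF/4.78 mH) = 0.354.
ω_d = ω_n√(1−ζ²) = 15100 rad/s.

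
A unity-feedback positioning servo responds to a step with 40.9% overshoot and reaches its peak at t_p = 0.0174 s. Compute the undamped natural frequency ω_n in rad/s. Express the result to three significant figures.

ω_n ≈ 188 rad/s

From the overshoot, ζ = −ln(OS)/√(π²+ln²(OS)) = 0.274.
From t_p = π/ω_d, ω_d = π/0.0174 = 181 rad/s, so ω_n = ω_d/√(1−ζ²) = 188 rad/s.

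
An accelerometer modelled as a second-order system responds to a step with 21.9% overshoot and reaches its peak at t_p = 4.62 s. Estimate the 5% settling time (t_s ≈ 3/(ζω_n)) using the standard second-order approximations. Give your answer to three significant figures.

From the overshoot, ζ = −ln(OS)/√(π²+ln²(OS)) = 0.435.
From t_p = π/ω_d, ω_d = π/4.62 = 0.680 rad/s, so ω_n = ω_d/√(1−ζ²) = 0.755 rad/s.
t_s ≈ 3/(ζω_n) = 3/(0.435·0.755) = 9.13 s.

t_s ≈ 9.13 s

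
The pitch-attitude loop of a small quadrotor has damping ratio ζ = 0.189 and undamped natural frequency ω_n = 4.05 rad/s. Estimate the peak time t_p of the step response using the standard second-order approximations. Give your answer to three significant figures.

The damped frequency is ω_d = ω_n√(1−ζ²) = 4.05·√(1−0.0357) = 3.98 rad/s.
Peak time t_p = π/ω_d = π/3.98 = 0.790 s.

t_p ≈ 0.790 s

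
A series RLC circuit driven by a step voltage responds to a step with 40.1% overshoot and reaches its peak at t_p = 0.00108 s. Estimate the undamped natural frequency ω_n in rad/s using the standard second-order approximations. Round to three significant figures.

ω_n ≈ 3030 rad/s

ζ from %OS: ζ = |ln 0.401|/√(π²+ln²0.401) = 0.279.
t_p = π/ω_d ⇒ ω_d = 2910 rad/s; then ω_n = ω_d/√(1−ζ²) = 3030 rad/s.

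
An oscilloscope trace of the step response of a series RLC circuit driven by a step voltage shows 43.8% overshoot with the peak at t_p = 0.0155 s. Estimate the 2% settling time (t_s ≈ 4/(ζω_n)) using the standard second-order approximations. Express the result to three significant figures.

t_s ≈ 0.0751 s

ζ from %OS: ζ = |ln 0.438|/√(π²+ln²0.438) = 0.254.
From t_p = π/ω_d, ω_d = π/0.0155 = 203 rad/s, so ω_n = ω_d/√(1−ζ²) = 210 rad/s.
t_s ≈ 4/(ζω_n) = 4/(0.254·210) = 0.0751 s.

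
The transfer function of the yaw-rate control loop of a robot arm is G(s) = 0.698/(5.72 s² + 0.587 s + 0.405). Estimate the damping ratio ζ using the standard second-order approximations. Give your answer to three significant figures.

Dividing through by 5.72: denominator becomes s² + 0.1026 s + 0.07080.
So ω_n = √0.07080 = 0.266 rad/s and ζ = 0.1026/(2·0.266) = 0.193.

ζ ≈ 0.193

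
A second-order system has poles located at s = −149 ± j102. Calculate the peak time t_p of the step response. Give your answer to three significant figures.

t_p = π/ω_d with ω_d = 102 (the imaginary part), so t_p = 0.0308 s.

t_p ≈ 0.0308 s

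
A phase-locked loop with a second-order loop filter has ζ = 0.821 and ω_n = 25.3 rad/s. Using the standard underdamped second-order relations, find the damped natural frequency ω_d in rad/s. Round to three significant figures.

ω_d = ω_n√(1−ζ²) = 25.3·√0.326 = 14.4 rad/s.

ω_d ≈ 14.4 rad/s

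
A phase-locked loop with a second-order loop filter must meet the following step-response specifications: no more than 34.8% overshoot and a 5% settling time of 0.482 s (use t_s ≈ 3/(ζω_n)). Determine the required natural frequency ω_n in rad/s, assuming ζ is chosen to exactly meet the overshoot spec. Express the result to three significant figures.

ω_n ≈ 19.5 rad/s

ζ = −ln(OS)/√(π² + (ln OS)²). With OS = 0.348, ln OS = −1.056 and ζ = 1.056/3.314 = 0.318.
Then ω_n = 3/(ζ t_s) = 3/(0.318 × 0.482) = 19.5 rad/s.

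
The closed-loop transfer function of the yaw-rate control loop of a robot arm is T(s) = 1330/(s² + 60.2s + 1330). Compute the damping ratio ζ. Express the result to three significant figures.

ζ ≈ 0.825

Comparing the denominator to s² + 2ζω_n s + ω_n²: ω_n = √1330 = 36.5 rad/s, and 2ζω_n = 60.2 so ζ = 60.2/(2·36.5) = 0.825.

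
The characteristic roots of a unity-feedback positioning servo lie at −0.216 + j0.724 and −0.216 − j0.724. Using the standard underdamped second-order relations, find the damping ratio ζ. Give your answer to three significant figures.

ζ ≈ 0.286

The poles are at −σ ± jω_d with σ = 0.216 and ω_d = 0.724, so ω_n = √(σ²+ω_d²) = 0.756 rad/s and ζ = σ/ω_n = 0.286.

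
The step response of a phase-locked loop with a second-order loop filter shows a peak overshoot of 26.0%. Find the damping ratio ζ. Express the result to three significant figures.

ζ ≈ 0.394

ζ = −ln(OS)/√(π² + (ln OS)²). With OS = 0.260, ln OS = −1.347 and ζ = 1.347/3.418 = 0.394.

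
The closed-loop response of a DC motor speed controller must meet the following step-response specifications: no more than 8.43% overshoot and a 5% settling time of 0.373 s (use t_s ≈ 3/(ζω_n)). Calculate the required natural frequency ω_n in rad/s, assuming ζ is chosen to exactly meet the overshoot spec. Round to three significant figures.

ζ = −ln(OS)/√(π² + (ln OS)²). With OS = 0.0843, ln OS = −2.473 and ζ = 2.473/3.998 = 0.619.
From t_s ≈ 3/(ζω_n): ω_n = 3/(ζ·t_s) = 3/(0.619·0.373) = 13.0 rad/s.

ω_n ≈ 13.0 rad/s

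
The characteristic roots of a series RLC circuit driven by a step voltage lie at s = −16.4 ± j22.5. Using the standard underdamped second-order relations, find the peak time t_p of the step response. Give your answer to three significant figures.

t_p ≈ 0.140 s

t_p = π/ω_d with ω_d = 22.5 (the imaginary part), so t_p = 0.140 s.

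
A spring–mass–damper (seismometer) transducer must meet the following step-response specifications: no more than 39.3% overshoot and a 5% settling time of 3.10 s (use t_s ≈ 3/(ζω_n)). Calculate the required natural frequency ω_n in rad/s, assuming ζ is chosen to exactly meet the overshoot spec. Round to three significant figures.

ω_n ≈ 3.40 rad/s

ζ = −ln(OS)/√(π² + (ln OS)²). With OS = 0.393, ln OS = −0.9339 and ζ = 0.9339/3.277 = 0.285.
Then ω_n = 3/(ζ t_s) = 3/(0.285 × 3.10) = 3.40 rad/s.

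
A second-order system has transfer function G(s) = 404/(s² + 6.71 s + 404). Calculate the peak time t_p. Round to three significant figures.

t_p ≈ 0.159 s

ω_n = √404 = 20.1 rad/s; ζ = 6.71/(2·20.1) = 0.167.
ω_d = ω_n√(1−ζ²) = 19.8 rad/s. Then t_p = π/ω_d = 0.159 s.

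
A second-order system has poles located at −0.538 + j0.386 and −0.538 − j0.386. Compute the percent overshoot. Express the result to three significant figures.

|pole| = ω_n = √(0.538² + 0.386²) = 0.662 rad/s; ζ = cos θ = σ/ω_n = 0.813.
%OS = 100 e^{−πζ/√(1−ζ²)} with ζ = 0.813 gives 1.25%.

%OS ≈ 1.25%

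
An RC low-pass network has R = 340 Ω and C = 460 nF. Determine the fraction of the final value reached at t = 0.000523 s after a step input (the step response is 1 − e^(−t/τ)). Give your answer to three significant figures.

τ = RC = 340 × 460 nF = 0.000156 s.
y(t)/y_∞ = 1 − e^(−t/τ) = 1 − e^(−0.000523/0.000156) = 1 − e^(−3.34) = 0.965.

y/y_∞ ≈ 0.965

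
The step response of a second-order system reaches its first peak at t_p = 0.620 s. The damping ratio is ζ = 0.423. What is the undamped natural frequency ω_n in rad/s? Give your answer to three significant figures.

Peak time t_p = π/ω_d, so ω_d = π/t_p = π/0.620 = 5.07 rad/s.
ω_n = ω_d/√(1−ζ²) = 5.07/√0.821 = 5.59 rad/s.

ω_n ≈ 5.59 rad/s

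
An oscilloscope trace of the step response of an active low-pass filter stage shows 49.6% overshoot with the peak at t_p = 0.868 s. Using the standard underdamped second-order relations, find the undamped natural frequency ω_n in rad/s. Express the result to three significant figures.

ζ from %OS: ζ = |ln 0.496|/√(π²+ln²0.496) = 0.218.
t_p = π/ω_d ⇒ ω_d = 3.62 rad/s; then ω_n = ω_d/√(1−ζ²) = 3.71 rad/s.

ω_n ≈ 3.71 rad/s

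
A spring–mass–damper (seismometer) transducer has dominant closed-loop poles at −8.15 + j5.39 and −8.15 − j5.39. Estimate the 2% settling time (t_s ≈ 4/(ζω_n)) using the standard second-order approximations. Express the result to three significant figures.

For poles at −σ ± jω_d, ζω_n = σ = 8.15, so t_s ≈ 4/σ = 0.491 s.

t_s ≈ 0.491 s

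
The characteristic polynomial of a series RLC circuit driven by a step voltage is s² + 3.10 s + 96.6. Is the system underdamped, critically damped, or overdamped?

underdamped

a² − 4b = 3.10² − 4·96.6 < 0 (complex roots); the system is underdamped.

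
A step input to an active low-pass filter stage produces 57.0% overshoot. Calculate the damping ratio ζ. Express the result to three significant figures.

ζ ≈ 0.176

From %OS = 100·exp(−πζ/√(1−ζ²)), invert to get ζ = −ln(OS)/√(π² + ln²(OS)) with OS = 0.570.
−ln 0.570 = 0.5621, so ζ = 0.5621/√(π² + 0.3160) = 0.176.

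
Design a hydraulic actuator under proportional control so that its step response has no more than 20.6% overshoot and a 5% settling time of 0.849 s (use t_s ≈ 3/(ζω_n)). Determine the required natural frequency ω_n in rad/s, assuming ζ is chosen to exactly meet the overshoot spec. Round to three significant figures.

ω_n ≈ 7.86 rad/s

ζ = −ln(OS)/√(π² + (ln OS)²). With OS = 0.206, ln OS = −1.580 and ζ = 1.580/3.516 = 0.449.
Then ω_n = 3/(ζ t_s) = 3/(0.449 × 0.849) = 7.86 rad/s.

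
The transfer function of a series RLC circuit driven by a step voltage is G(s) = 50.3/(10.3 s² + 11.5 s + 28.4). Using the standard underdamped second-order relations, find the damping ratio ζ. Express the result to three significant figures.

ζ ≈ 0.336

Dividing through by 10.3: denominator becomes s² + 1.117 s + 2.757.
So ω_n = √2.757 = 1.66 rad/s and ζ = 1.117/(2·1.66) = 0.336.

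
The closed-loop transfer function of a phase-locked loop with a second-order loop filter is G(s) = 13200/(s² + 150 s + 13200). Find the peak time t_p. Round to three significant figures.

ω_n = √13200 = 115 rad/s; ζ = 150/(2·115) = 0.653.
ω_d = ω_n√(1−ζ²) = 87.0 rad/s. Then t_p = π/ω_d = 0.0361 s.

t_p ≈ 0.0361 s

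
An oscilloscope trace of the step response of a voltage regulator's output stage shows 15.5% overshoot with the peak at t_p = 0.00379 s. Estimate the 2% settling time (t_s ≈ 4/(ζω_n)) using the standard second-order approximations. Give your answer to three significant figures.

t_s ≈ 0.00813 s

The overshoot fixes ζ = −ln(OS)/√(π²+ln²(OS)) = 0.510.
From t_p = π/ω_d, ω_d = π/0.00379 = 829 rad/s, so ω_n = ω_d/√(1−ζ²) = 964 rad/s.
t_s ≈ 4/(ζω_n) = 4/(0.510·964) = 0.00813 s.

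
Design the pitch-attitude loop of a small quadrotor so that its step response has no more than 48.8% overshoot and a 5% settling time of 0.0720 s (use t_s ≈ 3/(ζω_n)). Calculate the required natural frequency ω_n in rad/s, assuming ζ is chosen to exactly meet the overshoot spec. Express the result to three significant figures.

ω_n ≈ 187 rad/s

ζ = −ln(OS)/√(π² + (ln OS)²). With OS = 0.488, ln OS = −0.7174 and ζ = 0.7174/3.222 = 0.223.
From t_s ≈ 3/(ζω_n): ω_n = 3/(ζ·t_s) = 3/(0.223·0.0720) = 187 rad/s.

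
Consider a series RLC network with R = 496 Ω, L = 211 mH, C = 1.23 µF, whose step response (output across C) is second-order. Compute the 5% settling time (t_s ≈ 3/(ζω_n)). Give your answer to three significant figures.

For a series RLC circuit (capacitor voltage as output), ω_n = 1/√(LC) = 1/√(211 mH · 1.23 µF) = 1960 rad/s.
ζ = (R/2)·√(C/L) = (496/2)·√(1.23 µF/211 mH) = 0.599.
t_s ≈ 3/(ζω_n) = 0.00255 s.

t_s ≈ 0.00255 s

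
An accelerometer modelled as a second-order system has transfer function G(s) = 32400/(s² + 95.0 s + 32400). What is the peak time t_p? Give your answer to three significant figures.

t_p ≈ 0.0181 s

Matching coefficients with s² + 2ζω_n s + ω_n² gives ω_n² = 32400 ⇒ ω_n = 180 rad/s, and ζ = 95.0/(2ω_n) = 0.264.
ω_d = ω_n√(1−ζ²) = 174 rad/s. Then t_p = π/ω_d = 0.0181 s.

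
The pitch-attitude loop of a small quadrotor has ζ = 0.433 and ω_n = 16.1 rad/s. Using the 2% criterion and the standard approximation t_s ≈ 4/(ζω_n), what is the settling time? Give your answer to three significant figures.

t_s ≈ 0.574 s

t_s ≈ 4/(ζω_n) = 4/(0.433 × 16.1) = 0.574 s.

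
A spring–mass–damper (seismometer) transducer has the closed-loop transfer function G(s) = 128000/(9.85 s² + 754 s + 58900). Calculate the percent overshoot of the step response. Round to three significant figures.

Dividing through by 9.85: denominator becomes s² + 76.55 s + 5980.
So ω_n = √5980 = 77.3 rad/s and ζ = 76.55/(2·77.3) = 0.495.
%OS = 100 e^{−πζ/√(1−ζ²)} with ζ = 0.495 gives 16.7%.

%OS ≈ 16.7%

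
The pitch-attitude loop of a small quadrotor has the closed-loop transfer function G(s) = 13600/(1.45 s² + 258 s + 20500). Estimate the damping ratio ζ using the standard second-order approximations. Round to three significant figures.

Dividing through by 1.45: denominator becomes s² + 177.9 s + 14140.
So ω_n = √14140 = 119 rad/s and ζ = 177.9/(2·119) = 0.748.

ζ ≈ 0.748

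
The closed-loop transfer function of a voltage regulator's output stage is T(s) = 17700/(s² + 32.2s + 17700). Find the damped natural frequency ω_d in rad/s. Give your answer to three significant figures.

Matching coefficients with s² + 2ζω_n s + ω_n² gives ω_n² = 17700 ⇒ ω_n = 133 rad/s, and ζ = 32.2/(2ω_n) = 0.121.
The damped frequency ω_d = ω_n√(1−ζ²) = 132 rad/s.

ω_d ≈ 132 rad/s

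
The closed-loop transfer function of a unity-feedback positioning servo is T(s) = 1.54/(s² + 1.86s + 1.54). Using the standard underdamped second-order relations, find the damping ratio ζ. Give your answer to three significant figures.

ω_n = √1.54 = 1.24 rad/s; ζ = 1.86/(2·1.24) = 0.749.

ζ ≈ 0.749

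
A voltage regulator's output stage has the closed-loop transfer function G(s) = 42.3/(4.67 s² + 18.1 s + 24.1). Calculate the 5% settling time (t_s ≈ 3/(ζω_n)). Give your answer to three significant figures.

Dividing through by 4.67: denominator becomes s² + 3.876 s + 5.161.
So ω_n = √5.161 = 2.27 rad/s and ζ = 3.876/(2·2.27) = 0.853.
t_s ≈ 3/(ζω_n) = 1.55 s.

t_s ≈ 1.55 s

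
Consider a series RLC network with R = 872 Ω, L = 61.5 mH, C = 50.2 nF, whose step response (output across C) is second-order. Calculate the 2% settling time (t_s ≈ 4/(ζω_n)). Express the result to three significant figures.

t_s ≈ 0.000564 s

For a series RLC circuit (capacitor voltage as output), ω_n = 1/√(LC) = 1/√(61.5 mH · 50.2 nF) = 18000 rad/s.
ζ = (R/2)·√(C/L) = (872/2)·√(50.2 nF/61.5 mH) = 0.394.
t_s ≈ 4/(ζω_n) = 0.000564 s.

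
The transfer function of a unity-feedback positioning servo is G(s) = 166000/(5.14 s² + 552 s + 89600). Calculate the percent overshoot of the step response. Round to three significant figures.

Dividing through by 5.14: denominator becomes s² + 107.4 s + 17430.
So ω_n = √17430 = 132 rad/s and ζ = 107.4/(2·132) = 0.407.
Overshoot: exp(−π·0.407/√(1−0.407²)) = 0.247, i.e. 24.7%.

%OS ≈ 24.7%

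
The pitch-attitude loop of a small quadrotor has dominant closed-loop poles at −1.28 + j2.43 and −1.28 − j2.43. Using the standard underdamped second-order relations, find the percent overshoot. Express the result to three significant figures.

%OS ≈ 19.1%

|pole| = ω_n = √(1.28² + 2.43²) = 2.75 rad/s; ζ = cos θ = σ/ω_n = 0.466.
%OS = 100·exp(−πζ/√(1−ζ²)) = 19.1%.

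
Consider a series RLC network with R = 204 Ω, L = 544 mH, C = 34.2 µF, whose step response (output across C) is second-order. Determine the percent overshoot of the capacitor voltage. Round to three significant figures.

For a series RLC circuit (capacitor voltage as output), ω_n = 1/√(LC) = 1/√(544 mH · 34.2 µF) = 232 rad/s.
ζ = (R/2)·√(C/L) = (204/2)·√(34.2 µF/544 mH) = 0.809.
%OS = 100·exp(−πζ/√(1−ζ²)) = 1.33%.

%OS ≈ 1.33%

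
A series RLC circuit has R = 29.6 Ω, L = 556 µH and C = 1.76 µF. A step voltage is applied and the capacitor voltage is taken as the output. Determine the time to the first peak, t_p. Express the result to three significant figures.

t_p ≈ 0.000177 s

For a series RLC circuit (capacitor voltage as output), ω_n = 1/√(LC) = 1/√(556 µH · 1.76 µF) = 32000 rad/s.
ζ = (R/2)·√(C/L) = (29.6/2)·√(1.76 µF/556 µH) = 0.833.
ω_d = ω_n√(1−ζ²) = 17700 rad/s. t_p = π/ω_d = 0.000177 s.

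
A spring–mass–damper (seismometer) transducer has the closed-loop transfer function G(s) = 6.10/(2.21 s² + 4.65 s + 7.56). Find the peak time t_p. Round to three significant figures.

t_p ≈ 2.07 s

Dividing through by 2.21: denominator becomes s² + 2.104 s + 3.421.
So ω_n = √3.421 = 1.85 rad/s and ζ = 2.104/(2·1.85) = 0.569.
The damped frequency ω_d = ω_n√(1−ζ²) = 1.52 rad/s. t_p = π/ω_d = 2.07 s.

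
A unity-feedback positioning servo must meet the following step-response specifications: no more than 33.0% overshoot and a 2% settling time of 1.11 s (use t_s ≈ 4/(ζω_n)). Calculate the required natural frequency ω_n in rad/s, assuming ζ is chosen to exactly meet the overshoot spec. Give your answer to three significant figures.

ω_n ≈ 10.8 rad/s

Inverting the overshoot relation: ζ = |ln 0.330|/√(π² + ln²0.330) = 0.333.
From t_s ≈ 4/(ζω_n): ω_n = 4/(ζ·t_s) = 4/(0.333·1.11) = 10.8 rad/s.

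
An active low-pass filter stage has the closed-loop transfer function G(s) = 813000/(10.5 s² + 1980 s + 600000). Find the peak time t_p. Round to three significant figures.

Dividing through by 10.5: denominator becomes s² + 188.6 s + 57140.
So ω_n = √57140 = 239 rad/s and ζ = 188.6/(2·239) = 0.394.
ω_d = ω_n√(1−ζ²) = 220 rad/s. t_p = π/ω_d = 0.0143 s.

t_p ≈ 0.0143 s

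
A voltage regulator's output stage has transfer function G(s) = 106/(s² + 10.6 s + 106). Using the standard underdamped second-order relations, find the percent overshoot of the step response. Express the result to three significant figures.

ω_n = √106 = 10.3 rad/s; ζ = 10.6/(2·10.3) = 0.515.
%OS = 100·exp(−πζ/√(1−ζ²)) = 15.2%.

%OS ≈ 15.2%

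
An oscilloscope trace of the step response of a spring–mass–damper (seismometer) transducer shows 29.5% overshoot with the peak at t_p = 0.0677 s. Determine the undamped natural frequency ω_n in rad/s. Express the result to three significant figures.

ω_n ≈ 49.8 rad/s

ζ from %OS: ζ = |ln 0.295|/√(π²+ln²0.295) = 0.362.
t_p = π/ω_d ⇒ ω_d = 46.4 rad/s; then ω_n = ω_d/√(1−ζ²) = 49.8 rad/s.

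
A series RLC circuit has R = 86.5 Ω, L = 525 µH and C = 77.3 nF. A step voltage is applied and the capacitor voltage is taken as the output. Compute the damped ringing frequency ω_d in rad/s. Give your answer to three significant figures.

ω_d ≈ 134000 rad/s

For a series RLC circuit (capacitor voltage as output), ω_n = 1/√(LC) = 1/√(525 µH · 77.3 nF) = 157000 rad/s.
ζ = (R/2)·√(C/L) = (86.5/2)·√(77.3 nF/525 µH) = 0.525.
ω_d = ω_n√(1−ζ²) = 134000 rad/s.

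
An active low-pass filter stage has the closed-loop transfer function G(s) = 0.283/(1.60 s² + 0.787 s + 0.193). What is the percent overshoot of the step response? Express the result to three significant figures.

Dividing through by 1.60: denominator becomes s² + 0.4919 s + 0.1206.
So ω_n = √0.1206 = 0.347 rad/s and ζ = 0.4919/(2·0.347) = 0.708.
%OS = 100·exp(−πζ/√(1−ζ²)) = 4.28%.

%OS ≈ 4.28%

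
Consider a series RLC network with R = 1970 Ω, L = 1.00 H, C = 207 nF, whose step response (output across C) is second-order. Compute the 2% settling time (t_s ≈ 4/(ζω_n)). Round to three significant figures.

t_s ≈ 0.00406 s

For a series RLC circuit (capacitor voltage as output), ω_n = 1/√(LC) = 1/√(1.00 H · 207 nF) = 2200 rad/s.
ζ = (R/2)·√(C/L) = (1970/2)·√(207 nF/1.00 H) = 0.448.
t_s ≈ 4/(ζω_n) = 0.00406 s.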